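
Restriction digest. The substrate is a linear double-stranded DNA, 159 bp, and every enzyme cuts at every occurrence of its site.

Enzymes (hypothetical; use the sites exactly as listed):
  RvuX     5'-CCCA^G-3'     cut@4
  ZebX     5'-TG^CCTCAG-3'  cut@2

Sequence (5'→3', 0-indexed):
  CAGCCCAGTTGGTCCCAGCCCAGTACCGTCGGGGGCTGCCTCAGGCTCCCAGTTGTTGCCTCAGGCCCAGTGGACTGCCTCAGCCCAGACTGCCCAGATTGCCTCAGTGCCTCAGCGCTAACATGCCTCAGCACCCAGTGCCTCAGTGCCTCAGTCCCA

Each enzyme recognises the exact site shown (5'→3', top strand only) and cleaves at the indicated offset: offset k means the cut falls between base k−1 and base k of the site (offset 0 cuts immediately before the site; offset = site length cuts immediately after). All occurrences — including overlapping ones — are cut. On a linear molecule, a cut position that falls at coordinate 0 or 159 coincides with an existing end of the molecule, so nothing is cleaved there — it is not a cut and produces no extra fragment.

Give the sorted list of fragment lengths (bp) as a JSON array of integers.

Site scan:
  RvuX CCCAG/4: at [3, 13, 18, 47, 65, 83, 92, 133] ⇒ [7, 17, 22, 51, 69, 87, 96, 137]
  ZebX TGCCTCAG/2: at [36, 56, 75, 99, 107, 123, 138, 146] ⇒ [38, 58, 77, 101, 109, 125, 140, 148]

Pooled cuts: [7, 17, 22, 38, 51, 58, 69, 77, 87, 96, 101, 109, 125, 137, 140, 148]

Fragment lengths:
  [0,7): 7 bp
  [7,17): 10 bp
  [17,22): 5 bp
  [22,38): 16 bp
  [38,51): 13 bp
  [51,58): 7 bp
  [58,69): 11 bp
  [69,77): 8 bp
  [77,87): 10 bp
  [87,96): 9 bp
  [96,101): 5 bp
  [101,109): 8 bp
  [109,125): 16 bp
  [125,137): 12 bp
  [137,140): 3 bp
  [140,148): 8 bp
  [148,159): 11 bp

[3,5,5,7,7,8,8,8,9,10,10,11,11,12,13,16,16]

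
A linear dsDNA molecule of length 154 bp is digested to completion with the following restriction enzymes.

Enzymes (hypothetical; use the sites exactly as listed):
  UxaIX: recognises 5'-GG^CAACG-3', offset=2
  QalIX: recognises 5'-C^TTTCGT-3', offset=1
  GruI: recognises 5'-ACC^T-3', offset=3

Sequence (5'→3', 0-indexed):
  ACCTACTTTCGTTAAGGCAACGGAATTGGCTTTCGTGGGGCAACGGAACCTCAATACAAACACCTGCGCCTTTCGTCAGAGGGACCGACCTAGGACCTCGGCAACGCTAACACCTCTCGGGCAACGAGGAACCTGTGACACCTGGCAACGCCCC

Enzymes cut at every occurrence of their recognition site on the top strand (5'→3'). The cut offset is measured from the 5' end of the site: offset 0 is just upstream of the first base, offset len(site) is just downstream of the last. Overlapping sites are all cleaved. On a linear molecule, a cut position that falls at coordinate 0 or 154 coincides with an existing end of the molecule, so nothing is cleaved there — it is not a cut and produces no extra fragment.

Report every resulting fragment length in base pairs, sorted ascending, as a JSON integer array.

Scan for sites:
  UxaIX (GGCAACG, off=2): starts [15, 38, 99, 119, 143] → cuts [17, 40, 101, 121, 145]
  QalIX (CTTTCGT, off=1): starts [5, 29, 69] → cuts [6, 30, 70]
  GruI (ACCT, off=3): starts [0, 47, 61, 87, 94, 111, 130, 139] → cuts [3, 50, 64, 90, 97, 114, 133, 142]

Pooled cuts: [3, 6, 17, 30, 40, 50, 64, 70, 90, 97, 101, 114, 121, 133, 142, 145]

Fragments:
  [0,3): 3 bp
  [3,6): 3 bp
  [6,17): 11 bp
  [17,30): 13 bp
  [30,40): 10 bp
  [40,50): 10 bp
  [50,64): 14 bp
  [64,70): 6 bp
  [70,90): 20 bp
  [90,97): 7 bp
  [97,101): 4 bp
  [101,114): 13 bp
  [114,121): 7 bp
  [121,133): 12 bp
  [133,142): 9 bp
  [142,145): 3 bp
  [145,154): 9 bp

[3,3,3,4,6,7,7,9,9,10,10,11,12,13,13,14,20]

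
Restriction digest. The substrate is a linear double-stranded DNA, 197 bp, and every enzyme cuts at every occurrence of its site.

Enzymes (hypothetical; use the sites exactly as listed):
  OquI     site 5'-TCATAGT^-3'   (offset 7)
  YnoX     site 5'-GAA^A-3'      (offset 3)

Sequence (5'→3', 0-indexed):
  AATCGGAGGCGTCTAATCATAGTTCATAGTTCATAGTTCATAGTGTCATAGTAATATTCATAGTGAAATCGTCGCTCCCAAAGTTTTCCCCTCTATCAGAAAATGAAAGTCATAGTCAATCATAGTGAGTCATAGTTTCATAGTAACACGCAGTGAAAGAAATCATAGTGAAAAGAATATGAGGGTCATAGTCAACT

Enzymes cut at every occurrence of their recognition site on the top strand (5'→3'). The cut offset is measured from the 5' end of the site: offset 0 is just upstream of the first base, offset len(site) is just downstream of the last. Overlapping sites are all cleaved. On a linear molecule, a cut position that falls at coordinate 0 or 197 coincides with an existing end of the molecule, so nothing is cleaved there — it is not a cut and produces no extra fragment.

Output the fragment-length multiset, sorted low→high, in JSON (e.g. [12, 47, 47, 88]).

Site scan:
  OquI TCATAGT/7: at [16, 23, 30, 37, 45, 57, 109, 119, 129, 137, 162, 185] ⇒ [23, 30, 37, 44, 52, 64, 116, 126, 136, 144, 169, 192]
  YnoX GAAA/3: at [64, 98, 104, 154, 158, 169] ⇒ [67, 101, 107, 157, 161, 172]

Pooled cuts: [23, 30, 37, 44, 52, 64, 67, 101, 107, 116, 126, 136, 144, 157, 161, 169, 172, 192]

Fragments:
  [0,23): 23 bp
  [23,30): 7 bp
  [30,37): 7 bp
  [37,44): 7 bp
  [44,52): 8 bp
  [52,64): 12 bp
  [64,67): 3 bp
  [67,101): 34 bp
  [101,107): 6 bp
  [107,116): 9 bp
  [116,126): 10 bp
  [126,136): 10 bp
  [136,144): 8 bp
  [144,157): 13 bp
  [157,161): 4 bp
  [161,169): 8 bp
  [169,172): 3 bp
  [172,192): 20 bp
  [192,197): 5 bp

[3,3,4,5,6,7,7,7,8,8,8,9,10,10,12,13,20,23,34]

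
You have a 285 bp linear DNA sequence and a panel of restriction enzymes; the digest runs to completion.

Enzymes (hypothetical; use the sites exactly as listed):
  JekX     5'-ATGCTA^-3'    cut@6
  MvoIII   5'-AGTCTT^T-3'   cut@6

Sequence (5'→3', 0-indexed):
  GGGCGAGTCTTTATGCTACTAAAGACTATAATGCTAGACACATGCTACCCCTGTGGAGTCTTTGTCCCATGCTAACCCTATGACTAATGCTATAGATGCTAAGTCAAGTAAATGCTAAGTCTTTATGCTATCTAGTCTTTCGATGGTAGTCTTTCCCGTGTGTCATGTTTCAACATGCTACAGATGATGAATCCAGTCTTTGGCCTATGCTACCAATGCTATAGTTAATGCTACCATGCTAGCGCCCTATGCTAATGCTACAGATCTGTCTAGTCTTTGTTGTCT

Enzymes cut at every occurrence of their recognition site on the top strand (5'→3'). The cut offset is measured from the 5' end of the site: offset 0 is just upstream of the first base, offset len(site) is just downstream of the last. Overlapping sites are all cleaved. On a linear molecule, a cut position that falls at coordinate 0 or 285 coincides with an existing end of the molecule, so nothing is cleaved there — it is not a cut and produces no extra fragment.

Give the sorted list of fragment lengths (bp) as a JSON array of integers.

Per-enzyme occurrences:
  JekX (ATGCTA, off=6): starts [12, 30, 41, 68, 86, 95, 111, 124, 174, 206, 215, 227, 235, 248, 254] → cuts [18, 36, 47, 74, 92, 101, 117, 130, 180, 212, 221, 233, 241, 254, 260]
  MvoIII (AGTCTTT, off=6): starts [5, 56, 117, 133, 147, 194, 271] → cuts [11, 62, 123, 139, 153, 200, 277]

Pooled cuts: [11, 18, 36, 47, 62, 74, 92, 101, 117, 123, 130, 139, 153, 180, 200, 212, 221, 233, 241, 254, 260, 277]

Fragments:
  [0,11): 11 bp
  [11,18): 7 bp
  [18,36): 18 bp
  [36,47): 11 bp
  [47,62): 15 bp
  [62,74): 12 bp
  [74,92): 18 bp
  [92,101): 9 bp
  [101,117): 16 bp
  [117,123): 6 bp
  [123,130): 7 bp
  [130,139): 9 bp
  [139,153): 14 bp
  [153,180): 27 bp
  [180,200): 20 bp
  [200,212): 12 bp
  [212,221): 9 bp
  [221,233): 12 bp
  [233,241): 8 bp
  [241,254): 13 bp
  [254,260): 6 bp
  [260,277): 17 bp
  [277,285): 8 bp

[6,6,7,7,8,8,9,9,9,11,11,12,12,12,13,14,15,16,17,18,18,20,27]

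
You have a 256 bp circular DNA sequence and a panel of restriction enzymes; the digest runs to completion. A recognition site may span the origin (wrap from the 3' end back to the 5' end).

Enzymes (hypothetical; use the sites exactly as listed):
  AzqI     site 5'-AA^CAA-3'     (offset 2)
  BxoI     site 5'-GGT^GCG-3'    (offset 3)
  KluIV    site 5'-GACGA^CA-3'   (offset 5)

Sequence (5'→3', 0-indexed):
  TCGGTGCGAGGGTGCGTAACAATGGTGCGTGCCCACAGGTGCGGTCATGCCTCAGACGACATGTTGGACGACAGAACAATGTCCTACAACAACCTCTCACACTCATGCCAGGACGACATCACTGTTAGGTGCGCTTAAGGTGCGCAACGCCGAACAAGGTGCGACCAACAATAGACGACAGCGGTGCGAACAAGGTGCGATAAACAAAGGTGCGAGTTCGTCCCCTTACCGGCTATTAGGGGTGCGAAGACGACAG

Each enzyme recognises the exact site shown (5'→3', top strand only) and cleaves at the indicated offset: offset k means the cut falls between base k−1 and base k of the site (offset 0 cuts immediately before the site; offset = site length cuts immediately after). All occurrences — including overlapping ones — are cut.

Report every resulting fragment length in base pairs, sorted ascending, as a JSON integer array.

[5,5,6,6,6,7,7,7,8,8,8,8,10,10,11,12,13,13,14,14,19,27,32]

Site scan:
  AzqI AACAA/2: at [17, 74, 87, 152, 166, 188, 202] ⇒ [19, 76, 89, 154, 168, 190, 204]
  BxoI GGTGCG/3: at [2, 10, 23, 37, 127, 138, 157, 182, 193, 208, 240] ⇒ [5, 13, 26, 40, 130, 141, 160, 185, 196, 211, 243]
  KluIV GACGACA/5: at [54, 66, 111, 173, 248] ⇒ [59, 71, 116, 178, 253]

Pooled cuts: [5, 13, 19, 26, 40, 59, 71, 76, 89, 116, 130, 141, 154, 160, 168, 178, 185, 190, 196, 204, 211, 243, 253]

Fragments:
  5→13: 8 bp
  13→19: 6 bp
  19→26: 7 bp
  26→40: 14 bp
  40→59: 19 bp
  59→71: 12 bp
  71→76: 5 bp
  76→89: 13 bp
  89→116: 27 bp
  116→130: 14 bp
  130→141: 11 bp
  141→154: 13 bp
  154→160: 6 bp
  160→168: 8 bp
  168→178: 10 bp
  178→185: 7 bp
  185→190: 5 bp
  190→196: 6 bp
  196→204: 8 bp
  204→211: 7 bp
  211→243: 32 bp
  243→253: 10 bp
  253→5 (wrap): 256-253+5 = 8 bp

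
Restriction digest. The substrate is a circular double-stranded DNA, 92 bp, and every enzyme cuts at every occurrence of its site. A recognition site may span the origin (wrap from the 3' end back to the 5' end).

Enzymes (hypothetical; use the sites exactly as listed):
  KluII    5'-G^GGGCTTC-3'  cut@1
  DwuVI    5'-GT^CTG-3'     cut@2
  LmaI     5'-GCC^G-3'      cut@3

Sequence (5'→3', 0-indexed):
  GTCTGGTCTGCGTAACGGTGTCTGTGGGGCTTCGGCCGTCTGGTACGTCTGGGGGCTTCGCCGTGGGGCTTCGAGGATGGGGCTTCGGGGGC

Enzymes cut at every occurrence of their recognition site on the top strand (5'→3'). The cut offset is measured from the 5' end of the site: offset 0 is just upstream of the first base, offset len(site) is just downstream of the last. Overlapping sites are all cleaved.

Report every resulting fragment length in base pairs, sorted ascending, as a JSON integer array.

Scan for sites:
  KluII (GGGGCTTC, off=1): starts [25, 51, 64, 78] → cuts [26, 52, 65, 79]
  DwuVI (GTCTG, off=2): starts [0, 5, 19, 37, 46] → cuts [2, 7, 21, 39, 48]
  LmaI (GCCG, off=3): starts [34, 59] → cuts [37, 62]

Pooled cuts: [2, 7, 21, 26, 37, 39, 48, 52, 62, 65, 79]

Fragments:
  2→7: 5 bp
  7→21: 14 bp
  21→26: 5 bp
  26→37: 11 bp
  37→39: 2 bp
  39→48: 9 bp
  48→52: 4 bp
  52→62: 10 bp
  62→65: 3 bp
  65→79: 14 bp
  79→2 (wrap): 92-79+2 = 15 bp

[2,3,4,5,5,9,10,11,14,14,15]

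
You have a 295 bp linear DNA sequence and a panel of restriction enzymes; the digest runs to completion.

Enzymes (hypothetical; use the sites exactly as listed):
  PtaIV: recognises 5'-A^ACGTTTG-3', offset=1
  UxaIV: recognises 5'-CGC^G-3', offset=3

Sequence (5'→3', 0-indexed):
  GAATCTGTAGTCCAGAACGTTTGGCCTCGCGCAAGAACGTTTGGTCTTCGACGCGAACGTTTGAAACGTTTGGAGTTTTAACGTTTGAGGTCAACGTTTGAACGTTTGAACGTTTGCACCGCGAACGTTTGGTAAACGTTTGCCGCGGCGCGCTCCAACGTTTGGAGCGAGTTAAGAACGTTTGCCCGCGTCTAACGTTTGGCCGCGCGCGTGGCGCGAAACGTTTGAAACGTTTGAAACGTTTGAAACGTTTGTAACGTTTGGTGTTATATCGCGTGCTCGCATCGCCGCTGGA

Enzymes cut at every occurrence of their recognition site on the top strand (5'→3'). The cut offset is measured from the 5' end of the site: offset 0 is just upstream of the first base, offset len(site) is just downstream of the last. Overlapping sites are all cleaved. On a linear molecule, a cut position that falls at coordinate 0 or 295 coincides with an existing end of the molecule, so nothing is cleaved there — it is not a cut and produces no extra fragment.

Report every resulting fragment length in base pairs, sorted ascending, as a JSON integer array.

Site scan:
  PtaIV AACGTTTG/1: at [15, 35, 55, 64, 79, 92, 100, 108, 123, 134, 156, 176, 193, 219, 228, 237, 246, 255] ⇒ [16, 36, 56, 65, 80, 93, 101, 109, 124, 135, 157, 177, 194, 220, 229, 238, 247, 256]
  UxaIV CGCG/3: at [27, 51, 119, 143, 148, 186, 203, 205, 207, 214, 272] ⇒ [30, 54, 122, 146, 151, 189, 206, 208, 210, 217, 275]

Pooled cuts: [16, 30, 36, 54, 56, 65, 80, 93, 101, 109, 122, 124, 135, 146, 151, 157, 177, 189, 194, 206, 208, 210, 217, 220, 229, 238, 247, 256, 275]

Fragments:
  [0,16): 16 bp
  [16,30): 14 bp
  [30,36): 6 bp
  [36,54): 18 bp
  [54,56): 2 bp
  [56,65): 9 bp
  [65,80): 15 bp
  [80,93): 13 bp
  [93,101): 8 bp
  [101,109): 8 bp
  [109,122): 13 bp
  [122,124): 2 bp
  [124,135): 11 bp
  [135,146): 11 bp
  [146,151): 5 bp
  [151,157): 6 bp
  [157,177): 20 bp
  [177,189): 12 bp
  [189,194): 5 bp
  [194,206): 12 bp
  [206,208): 2 bp
  [208,210): 2 bp
  [210,217): 7 bp
  [217,220): 3 bp
  [220,229): 9 bp
  [229,238): 9 bp
  [238,247): 9 bp
  [247,256): 9 bp
  [256,275): 19 bp
  [275,295): 20 bp

[2,2,2,2,3,5,5,6,6,7,8,8,9,9,9,9,9,11,11,12,12,13,13,14,15,16,18,19,20,20]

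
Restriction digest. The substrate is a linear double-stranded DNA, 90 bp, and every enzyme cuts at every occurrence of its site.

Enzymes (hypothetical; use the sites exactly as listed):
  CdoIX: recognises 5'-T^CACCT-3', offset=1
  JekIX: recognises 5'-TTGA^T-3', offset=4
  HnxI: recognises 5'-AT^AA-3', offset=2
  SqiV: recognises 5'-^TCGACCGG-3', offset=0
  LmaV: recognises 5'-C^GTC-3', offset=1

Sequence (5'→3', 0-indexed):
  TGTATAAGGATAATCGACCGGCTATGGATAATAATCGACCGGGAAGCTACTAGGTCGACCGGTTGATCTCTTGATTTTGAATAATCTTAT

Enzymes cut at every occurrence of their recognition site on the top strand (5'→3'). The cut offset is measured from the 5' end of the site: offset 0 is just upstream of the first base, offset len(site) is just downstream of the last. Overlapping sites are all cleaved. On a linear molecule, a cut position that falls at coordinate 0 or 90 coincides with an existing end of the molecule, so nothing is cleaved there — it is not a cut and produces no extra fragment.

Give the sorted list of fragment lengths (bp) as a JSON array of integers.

[2,2,3,5,6,8,8,8,12,16,20]

Scan for sites:
  CdoIX (TCACCT, off=1): no sites
  JekIX TTGAT/4: at [62, 70] ⇒ [66, 74]
  HnxI ATAA/2: at [3, 9, 27, 30, 80] ⇒ [5, 11, 29, 32, 82]
  SqiV TCGACCGG/0: at [13, 34, 54] ⇒ [13, 34, 54]
  LmaV (CGTC, off=1): no sites

Pooled cuts: [5, 11, 13, 29, 32, 34, 54, 66, 74, 82]

Fragments:
  [0,5): 5 bp
  [5,11): 6 bp
  [11,13): 2 bp
  [13,29): 16 bp
  [29,32): 3 bp
  [32,34): 2 bp
  [34,54): 20 bp
  [54,66): 12 bp
  [66,74): 8 bp
  [74,82): 8 bp
  [82,90): 8 bp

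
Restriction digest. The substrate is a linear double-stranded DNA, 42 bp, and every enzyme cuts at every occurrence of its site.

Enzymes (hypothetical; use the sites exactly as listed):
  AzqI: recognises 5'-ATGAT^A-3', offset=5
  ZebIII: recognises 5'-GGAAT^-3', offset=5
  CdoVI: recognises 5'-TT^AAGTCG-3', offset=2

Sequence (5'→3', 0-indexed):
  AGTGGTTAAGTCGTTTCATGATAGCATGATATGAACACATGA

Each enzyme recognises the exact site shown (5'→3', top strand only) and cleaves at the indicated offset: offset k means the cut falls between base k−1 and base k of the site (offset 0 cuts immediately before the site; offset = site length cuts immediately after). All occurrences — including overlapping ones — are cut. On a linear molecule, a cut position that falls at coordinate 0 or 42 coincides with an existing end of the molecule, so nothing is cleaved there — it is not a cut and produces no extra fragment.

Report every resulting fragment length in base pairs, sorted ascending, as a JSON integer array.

[7,8,12,15]

Scan for sites:
  AzqI (ATGATA, off=5): starts [17, 25] → cuts [22, 30]
  ZebIII (GGAAT, off=5): no sites
  CdoVI (TTAAGTCG, off=2): starts [5] → cuts [7]

Pooled cuts: [7, 22, 30]

Fragment lengths:
  [0,7): 7 bp
  [7,22): 15 bp
  [22,30): 8 bp
  [30,42): 12 bp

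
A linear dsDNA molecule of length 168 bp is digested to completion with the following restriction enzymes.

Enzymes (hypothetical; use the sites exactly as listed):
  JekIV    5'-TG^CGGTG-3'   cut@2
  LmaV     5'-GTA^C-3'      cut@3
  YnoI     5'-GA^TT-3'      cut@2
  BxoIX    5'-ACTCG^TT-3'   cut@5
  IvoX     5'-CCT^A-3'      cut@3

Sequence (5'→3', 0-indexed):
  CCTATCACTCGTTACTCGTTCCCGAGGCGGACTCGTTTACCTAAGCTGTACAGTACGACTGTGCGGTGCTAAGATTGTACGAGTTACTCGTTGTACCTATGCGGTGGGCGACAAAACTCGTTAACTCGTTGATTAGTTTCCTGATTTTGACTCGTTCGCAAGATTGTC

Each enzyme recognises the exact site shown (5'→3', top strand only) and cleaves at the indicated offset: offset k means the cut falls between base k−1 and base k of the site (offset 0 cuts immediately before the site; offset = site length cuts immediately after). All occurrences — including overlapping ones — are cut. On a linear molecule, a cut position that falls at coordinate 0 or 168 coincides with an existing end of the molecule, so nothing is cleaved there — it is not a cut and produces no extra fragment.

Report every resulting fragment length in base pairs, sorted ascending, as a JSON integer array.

[3,3,3,4,5,5,5,5,7,7,8,8,8,8,9,10,11,11,12,17,19]

Site scan:
  JekIV TGCGGTG/2: at [61, 99] ⇒ [63, 101]
  LmaV GTAC/3: at [47, 52, 76, 92] ⇒ [50, 55, 79, 95]
  YnoI GATT/2: at [72, 130, 142, 161] ⇒ [74, 132, 144, 163]
  BxoIX ACTCGTT/5: at [6, 13, 30, 85, 115, 123, 149] ⇒ [11, 18, 35, 90, 120, 128, 154]
  IvoX CCTA/3: at [0, 39, 95] ⇒ [3, 42, 98]

Pooled cuts: [3, 11, 18, 35, 42, 50, 55, 63, 74, 79, 90, 95, 98, 101, 120, 128, 132, 144, 154, 163]

Fragment lengths:
  [0,3): 3 bp
  [3,11): 8 bp
  [11,18): 7 bp
  [18,35): 17 bp
  [35,42): 7 bp
  [42,50): 8 bp
  [50,55): 5 bp
  [55,63): 8 bp
  [63,74): 11 bp
  [74,79): 5 bp
  [79,90): 11 bp
  [90,95): 5 bp
  [95,98): 3 bp
  [98,101): 3 bp
  [101,120): 19 bp
  [120,128): 8 bp
  [128,132): 4 bp
  [132,144): 12 bp
  [144,154): 10 bp
  [154,163): 9 bp
  [163,168): 5 bp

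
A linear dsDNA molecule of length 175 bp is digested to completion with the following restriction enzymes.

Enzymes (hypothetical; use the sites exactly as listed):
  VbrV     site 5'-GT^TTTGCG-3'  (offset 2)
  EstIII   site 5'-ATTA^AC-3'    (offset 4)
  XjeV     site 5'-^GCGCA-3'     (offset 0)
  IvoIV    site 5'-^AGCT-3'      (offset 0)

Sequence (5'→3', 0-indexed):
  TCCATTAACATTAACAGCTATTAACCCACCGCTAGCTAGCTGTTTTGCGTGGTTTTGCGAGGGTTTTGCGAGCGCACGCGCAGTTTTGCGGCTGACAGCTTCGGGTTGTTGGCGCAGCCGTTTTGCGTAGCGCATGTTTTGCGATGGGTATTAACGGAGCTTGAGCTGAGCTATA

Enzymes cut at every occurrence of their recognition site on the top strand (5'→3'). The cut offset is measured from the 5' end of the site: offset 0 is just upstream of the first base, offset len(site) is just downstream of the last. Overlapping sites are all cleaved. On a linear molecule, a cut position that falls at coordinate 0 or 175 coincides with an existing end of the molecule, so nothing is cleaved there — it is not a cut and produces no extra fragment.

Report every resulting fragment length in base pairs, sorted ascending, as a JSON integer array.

Per-enzyme occurrences:
  VbrV GTTTTGCG/2: at [41, 51, 62, 82, 119, 135] ⇒ [43, 53, 64, 84, 121, 137]
  EstIII ATTAAC/4: at [3, 9, 19, 149] ⇒ [7, 13, 23, 153]
  XjeV GCGCA/0: at [71, 77, 111, 129] ⇒ [71, 77, 111, 129]
  IvoIV AGCT/0: at [15, 33, 37, 96, 157, 163, 168] ⇒ [15, 33, 37, 96, 157, 163, 168]

All cut coordinates (distinct, sorted): [7, 13, 15, 23, 33, 37, 43, 53, 64, 71, 77, 84, 96, 111, 121, 129, 137, 153, 157, 163, 168]

Fragments:
  [0,7): 7 bp
  [7,13): 6 bp
  [13,15): 2 bp
  [15,23): 8 bp
  [23,33): 10 bp
  [33,37): 4 bp
  [37,43): 6 bp
  [43,53): 10 bp
  [53,64): 11 bp
  [64,71): 7 bp
  [71,77): 6 bp
  [77,84): 7 bp
  [84,96): 12 bp
  [96,111): 15 bp
  [111,121): 10 bp
  [121,129): 8 bp
  [129,137): 8 bp
  [137,153): 16 bp
  [153,157): 4 bp
  [157,163): 6 bp
  [163,168): 5 bp
  [168,175): 7 bp

[2,4,4,5,6,6,6,6,7,7,7,7,8,8,8,10,10,10,11,12,15,16]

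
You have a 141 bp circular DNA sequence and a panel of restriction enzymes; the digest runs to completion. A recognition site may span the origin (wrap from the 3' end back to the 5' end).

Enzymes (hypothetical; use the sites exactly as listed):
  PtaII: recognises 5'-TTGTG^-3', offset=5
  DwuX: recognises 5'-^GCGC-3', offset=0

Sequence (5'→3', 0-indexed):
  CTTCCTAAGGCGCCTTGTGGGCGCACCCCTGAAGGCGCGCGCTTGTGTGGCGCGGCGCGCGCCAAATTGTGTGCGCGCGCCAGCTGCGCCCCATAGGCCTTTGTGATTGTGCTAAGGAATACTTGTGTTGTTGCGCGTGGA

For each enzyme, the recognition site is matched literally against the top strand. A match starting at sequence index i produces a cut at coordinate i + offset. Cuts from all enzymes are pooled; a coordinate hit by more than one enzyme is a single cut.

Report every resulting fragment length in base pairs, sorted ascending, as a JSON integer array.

[1,1,2,2,2,2,2,2,2,5,5,6,9,9,10,13,14,16,18,20]

Site scan:
  PtaII TTGTG/5: at [14, 42, 66, 100, 106, 122] ⇒ [19, 47, 71, 105, 111, 127]
  DwuX GCGC/0: at [9, 20, 34, 36, 38, 49, 54, 56, 58, 72, 74, 76, 85, 132] ⇒ [9, 20, 34, 36, 38, 49, 54, 56, 58, 72, 74, 76, 85, 132]

Pooled cuts: [9, 19, 20, 34, 36, 38, 47, 49, 54, 56, 58, 71, 72, 74, 76, 85, 105, 111, 127, 132]

Fragment lengths:
  9→19: 10 bp
  19→20: 1 bp
  20→34: 14 bp
  34→36: 2 bp
  36→38: 2 bp
  38→47: 9 bp
  47→49: 2 bp
  49→54: 5 bp
  54→56: 2 bp
  56→58: 2 bp
  58→71: 13 bp
  71→72: 1 bp
  72→74: 2 bp
  74→76: 2 bp
  76→85: 9 bp
  85→105: 20 bp
  105→111: 6 bp
  111→127: 16 bp
  127→132: 5 bp
  132→9 (wrap): 141-132+9 = 18 bp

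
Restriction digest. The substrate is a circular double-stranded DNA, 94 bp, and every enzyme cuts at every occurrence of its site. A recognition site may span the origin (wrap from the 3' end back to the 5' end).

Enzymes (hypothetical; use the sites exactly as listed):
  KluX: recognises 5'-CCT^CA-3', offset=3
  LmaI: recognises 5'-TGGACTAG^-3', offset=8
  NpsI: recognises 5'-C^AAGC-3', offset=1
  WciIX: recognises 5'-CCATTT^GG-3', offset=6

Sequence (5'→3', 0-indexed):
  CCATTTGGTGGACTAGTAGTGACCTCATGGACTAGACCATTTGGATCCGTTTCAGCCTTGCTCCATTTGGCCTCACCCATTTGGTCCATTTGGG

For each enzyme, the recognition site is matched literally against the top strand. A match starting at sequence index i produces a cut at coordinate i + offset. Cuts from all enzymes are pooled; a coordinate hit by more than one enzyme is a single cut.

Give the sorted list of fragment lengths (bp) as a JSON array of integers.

[5,7,9,9,9,9,10,10,26]

Scan for sites:
  KluX CCTCA/3: at [22, 70] ⇒ [25, 73]
  LmaI TGGACTAG/8: at [8, 27] ⇒ [16, 35]
  NpsI (CAAGC, off=1): no sites
  WciIX CCATTTGG/6: at [0, 36, 62, 76, 85] ⇒ [6, 42, 68, 82, 91]

All cut coordinates (distinct, sorted): [6, 16, 25, 35, 42, 68, 73, 82, 91]

Fragment lengths:
  6→16: 10 bp
  16→25: 9 bp
  25→35: 10 bp
  35→42: 7 bp
  42→68: 26 bp
  68→73: 5 bp
  73→82: 9 bp
  82→91: 9 bp
  91→6 (wrap): 94-91+6 = 9 bp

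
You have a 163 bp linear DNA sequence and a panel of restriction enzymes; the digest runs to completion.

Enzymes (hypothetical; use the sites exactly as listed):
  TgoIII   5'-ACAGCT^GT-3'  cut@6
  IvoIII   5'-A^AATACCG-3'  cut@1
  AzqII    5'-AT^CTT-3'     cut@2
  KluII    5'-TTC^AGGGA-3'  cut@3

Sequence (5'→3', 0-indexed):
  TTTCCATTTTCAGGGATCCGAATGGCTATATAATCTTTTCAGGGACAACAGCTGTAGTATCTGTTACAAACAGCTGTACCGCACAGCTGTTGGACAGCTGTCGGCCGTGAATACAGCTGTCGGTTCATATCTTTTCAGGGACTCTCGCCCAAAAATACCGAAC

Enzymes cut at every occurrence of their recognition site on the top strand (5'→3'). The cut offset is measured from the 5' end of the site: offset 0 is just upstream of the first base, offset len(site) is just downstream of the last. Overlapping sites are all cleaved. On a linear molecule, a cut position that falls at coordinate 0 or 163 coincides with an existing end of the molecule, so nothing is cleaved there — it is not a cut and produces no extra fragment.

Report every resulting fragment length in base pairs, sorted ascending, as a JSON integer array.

Site scan:
  TgoIII (ACAGCTGT, off=6): starts [47, 69, 82, 93, 112] → cuts [53, 75, 88, 99, 118]
  IvoIII (AAATACCG, off=1): starts [152] → cuts [153]
  AzqII (ATCTT, off=2): starts [32, 128] → cuts [34, 130]
  KluII (TTCAGGGA, off=3): starts [8, 37, 133] → cuts [11, 40, 136]

All cut coordinates (distinct, sorted): [11, 34, 40, 53, 75, 88, 99, 118, 130, 136, 153]

Fragments:
  [0,11): 11 bp
  [11,34): 23 bp
  [34,40): 6 bp
  [40,53): 13 bp
  [53,75): 22 bp
  [75,88): 13 bp
  [88,99): 11 bp
  [99,118): 19 bp
  [118,130): 12 bp
  [130,136): 6 bp
  [136,153): 17 bp
  [153,163): 10 bp

[6,6,10,11,11,12,13,13,17,19,22,23]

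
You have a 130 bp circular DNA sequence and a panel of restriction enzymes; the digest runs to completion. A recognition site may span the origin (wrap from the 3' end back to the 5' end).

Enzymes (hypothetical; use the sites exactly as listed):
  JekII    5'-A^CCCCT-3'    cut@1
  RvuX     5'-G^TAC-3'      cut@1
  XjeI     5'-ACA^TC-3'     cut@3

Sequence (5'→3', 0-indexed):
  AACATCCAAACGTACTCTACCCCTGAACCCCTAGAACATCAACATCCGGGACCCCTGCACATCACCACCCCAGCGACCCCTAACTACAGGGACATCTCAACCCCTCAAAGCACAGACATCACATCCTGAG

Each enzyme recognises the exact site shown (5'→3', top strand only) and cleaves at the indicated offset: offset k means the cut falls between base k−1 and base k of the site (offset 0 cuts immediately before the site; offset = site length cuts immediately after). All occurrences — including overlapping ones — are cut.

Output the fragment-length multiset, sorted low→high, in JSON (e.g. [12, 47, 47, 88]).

[5,6,6,7,7,8,8,10,11,11,15,18,18]

Site scan:
  JekII (ACCCCT, off=1): starts [18, 26, 50, 75, 99] → cuts [19, 27, 51, 76, 100]
  RvuX (GTAC, off=1): starts [11] → cuts [12]
  XjeI (ACATC, off=3): starts [1, 35, 41, 58, 91, 115, 120] → cuts [4, 38, 44, 61, 94, 118, 123]

Pooled cuts: [4, 12, 19, 27, 38, 44, 51, 61, 76, 94, 100, 118, 123]

Fragment lengths:
  4→12: 8 bp
  12→19: 7 bp
  19→27: 8 bp
  27→38: 11 bp
  38→44: 6 bp
  44→51: 7 bp
  51→61: 10 bp
  61→76: 15 bp
  76→94: 18 bp
  94→100: 6 bp
  100→118: 18 bp
  118→123: 5 bp
  123→4 (wrap): 130-123+4 = 11 bp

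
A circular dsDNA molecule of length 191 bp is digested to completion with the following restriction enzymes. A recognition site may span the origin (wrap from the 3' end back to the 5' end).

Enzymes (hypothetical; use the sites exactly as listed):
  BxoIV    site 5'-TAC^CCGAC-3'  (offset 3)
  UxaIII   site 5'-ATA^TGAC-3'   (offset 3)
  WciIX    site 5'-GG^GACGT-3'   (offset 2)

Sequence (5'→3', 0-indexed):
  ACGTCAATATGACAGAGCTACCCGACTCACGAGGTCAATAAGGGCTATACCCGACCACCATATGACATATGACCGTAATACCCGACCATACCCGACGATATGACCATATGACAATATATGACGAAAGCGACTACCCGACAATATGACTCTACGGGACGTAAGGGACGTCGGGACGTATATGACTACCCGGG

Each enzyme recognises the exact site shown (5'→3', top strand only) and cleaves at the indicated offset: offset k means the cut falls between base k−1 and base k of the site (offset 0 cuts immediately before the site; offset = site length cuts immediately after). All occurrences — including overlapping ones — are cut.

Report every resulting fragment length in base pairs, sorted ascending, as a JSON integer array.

Site scan:
  BxoIV TACCCGAC/3: at [18, 47, 78, 88, 131] ⇒ [21, 50, 81, 91, 134]
  UxaIII ATATGAC/3: at [6, 59, 66, 97, 105, 115, 140, 176] ⇒ [9, 62, 69, 100, 108, 118, 143, 179]
  WciIX GGGACGT/2: at [152, 161, 169, 188] ⇒ [154, 163, 171, 190]

Pooled cuts: [9, 21, 50, 62, 69, 81, 91, 100, 108, 118, 134, 143, 154, 163, 171, 179, 190]

Fragment lengths:
  9→21: 12 bp
  21→50: 29 bp
  50→62: 12 bp
  62→69: 7 bp
  69→81: 12 bp
  81→91: 10 bp
  91→100: 9 bp
  100→108: 8 bp
  108→118: 10 bp
  118→134: 16 bp
  134→143: 9 bp
  143→154: 11 bp
  154→163: 9 bp
  163→171: 8 bp
  171→179: 8 bp
  179→190: 11 bp
  190→9 (wrap): 191-190+9 = 10 bp

[7,8,8,8,9,9,9,10,10,10,11,11,12,12,12,16,29]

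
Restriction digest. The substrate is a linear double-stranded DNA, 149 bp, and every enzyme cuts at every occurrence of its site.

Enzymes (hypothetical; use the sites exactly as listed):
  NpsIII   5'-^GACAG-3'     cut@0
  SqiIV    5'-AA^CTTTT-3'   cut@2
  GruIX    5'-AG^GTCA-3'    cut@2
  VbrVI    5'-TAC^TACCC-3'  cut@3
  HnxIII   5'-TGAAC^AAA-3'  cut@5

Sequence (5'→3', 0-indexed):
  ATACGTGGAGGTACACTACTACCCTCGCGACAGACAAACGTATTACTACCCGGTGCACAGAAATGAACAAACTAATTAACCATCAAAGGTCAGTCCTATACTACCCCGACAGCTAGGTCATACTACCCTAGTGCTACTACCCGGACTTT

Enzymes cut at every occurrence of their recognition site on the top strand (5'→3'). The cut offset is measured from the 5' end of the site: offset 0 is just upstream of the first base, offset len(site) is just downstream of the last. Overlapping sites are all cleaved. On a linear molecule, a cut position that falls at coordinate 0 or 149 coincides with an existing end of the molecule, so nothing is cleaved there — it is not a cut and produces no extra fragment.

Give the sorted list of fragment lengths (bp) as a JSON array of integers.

[6,7,9,9,12,13,14,18,19,20,22]

Scan for sites:
  NpsIII GACAG/0: at [28, 107] ⇒ [28, 107]
  SqiIV (AACTTTT, off=2): no sites
  GruIX AGGTCA/2: at [86, 114] ⇒ [88, 116]
  VbrVI TACTACCC/3: at [16, 43, 98, 120, 134] ⇒ [19, 46, 101, 123, 137]
  HnxIII TGAACAAA/5: at [63] ⇒ [68]

All cut coordinates (distinct, sorted): [19, 28, 46, 68, 88, 101, 107, 116, 123, 137]

Fragment lengths:
  [0,19): 19 bp
  [19,28): 9 bp
  [28,46): 18 bp
  [46,68): 22 bp
  [68,88): 20 bp
  [88,101): 13 bp
  [101,107): 6 bp
  [107,116): 9 bp
  [116,123): 7 bp
  [123,137): 14 bp
  [137,149): 12 bp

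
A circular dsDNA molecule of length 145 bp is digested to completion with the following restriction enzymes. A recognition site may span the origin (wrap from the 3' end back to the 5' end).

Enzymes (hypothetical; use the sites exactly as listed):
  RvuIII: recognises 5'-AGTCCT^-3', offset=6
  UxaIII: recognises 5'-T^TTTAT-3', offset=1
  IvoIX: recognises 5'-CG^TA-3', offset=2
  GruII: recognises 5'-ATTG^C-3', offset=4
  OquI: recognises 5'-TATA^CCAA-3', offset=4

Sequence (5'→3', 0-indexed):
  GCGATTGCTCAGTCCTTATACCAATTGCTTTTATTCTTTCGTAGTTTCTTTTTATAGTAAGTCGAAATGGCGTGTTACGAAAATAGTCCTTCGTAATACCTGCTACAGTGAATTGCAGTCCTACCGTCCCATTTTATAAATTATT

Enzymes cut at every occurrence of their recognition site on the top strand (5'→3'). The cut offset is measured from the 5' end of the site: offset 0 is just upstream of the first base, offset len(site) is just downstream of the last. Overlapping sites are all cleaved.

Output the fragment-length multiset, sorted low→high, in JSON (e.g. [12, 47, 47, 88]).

[2,3,4,6,7,7,9,9,10,12,14,22,40]

Site scan:
  RvuIII (AGTCCT, off=6): starts [10, 84, 116] → cuts [16, 90, 122]
  UxaIII (TTTTAT, off=1): starts [28, 49, 131] → cuts [29, 50, 132]
  IvoIX (CGTA, off=2): starts [39, 91] → cuts [41, 93]
  GruII (ATTGC, off=4): starts [3, 23, 111, 142] → cuts [1, 7, 27, 115]
  OquI (TATACCAA, off=4): starts [16] → cuts [20]

All cut coordinates (distinct, sorted): [1, 7, 16, 20, 27, 29, 41, 50, 90, 93, 115, 122, 132]

Fragments:
  1→7: 6 bp
  7→16: 9 bp
  16→20: 4 bp
  20→27: 7 bp
  27→29: 2 bp
  29→41: 12 bp
  41→50: 9 bp
  50→90: 40 bp
  90→93: 3 bp
  93→115: 22 bp
  115→122: 7 bp
  122→132: 10 bp
  132→1 (wrap): 145-132+1 = 14 bp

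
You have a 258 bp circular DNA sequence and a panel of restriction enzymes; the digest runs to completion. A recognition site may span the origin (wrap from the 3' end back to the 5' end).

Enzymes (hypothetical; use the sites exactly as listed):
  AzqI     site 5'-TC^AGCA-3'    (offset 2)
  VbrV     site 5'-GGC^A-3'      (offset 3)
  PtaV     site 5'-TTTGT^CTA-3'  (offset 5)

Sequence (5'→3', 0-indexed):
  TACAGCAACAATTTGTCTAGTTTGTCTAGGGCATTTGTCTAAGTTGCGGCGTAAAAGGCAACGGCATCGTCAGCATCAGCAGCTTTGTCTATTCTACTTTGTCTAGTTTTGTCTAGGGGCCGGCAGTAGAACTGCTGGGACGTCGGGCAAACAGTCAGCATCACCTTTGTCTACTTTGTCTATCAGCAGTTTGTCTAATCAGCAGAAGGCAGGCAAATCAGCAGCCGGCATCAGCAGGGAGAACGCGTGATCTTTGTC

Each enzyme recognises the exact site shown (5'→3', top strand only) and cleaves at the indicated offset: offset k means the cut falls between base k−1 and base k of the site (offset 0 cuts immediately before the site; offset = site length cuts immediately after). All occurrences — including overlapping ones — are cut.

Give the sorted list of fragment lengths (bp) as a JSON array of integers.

[3,4,5,5,6,6,6,6,6,7,8,9,9,10,10,10,10,11,12,14,14,17,21,24,25]

Site scan:
  AzqI TCAGCA/2: at [69, 75, 154, 182, 198, 217, 230] ⇒ [71, 77, 156, 184, 200, 219, 232]
  VbrV GGCA/3: at [29, 56, 62, 121, 145, 207, 211, 226] ⇒ [32, 59, 65, 124, 148, 210, 214, 229]
  PtaV TTTGTCTA/5: at [11, 20, 33, 83, 97, 107, 165, 174, 189, 252] ⇒ [16, 25, 38, 88, 102, 112, 170, 179, 194, 257]

All cut coordinates (distinct, sorted): [16, 25, 32, 38, 59, 65, 71, 77, 88, 102, 112, 124, 148, 156, 170, 179, 184, 194, 200, 210, 214, 219, 229, 232, 257]

Fragment lengths:
  16→25: 9 bp
  25→32: 7 bp
  32→38: 6 bp
  38→59: 21 bp
  59→65: 6 bp
  65→71: 6 bp
  71→77: 6 bp
  77→88: 11 bp
  88→102: 14 bp
  102→112: 10 bp
  112→124: 12 bp
  124→148: 24 bp
  148→156: 8 bp
  156→170: 14 bp
  170→179: 9 bp
  179→184: 5 bp
  184→194: 10 bp
  194→200: 6 bp
  200→210: 10 bp
  210→214: 4 bp
  214→219: 5 bp
  219→229: 10 bp
  229→232: 3 bp
  232→257: 25 bp
  257→16 (wrap): 258-257+16 = 17 bp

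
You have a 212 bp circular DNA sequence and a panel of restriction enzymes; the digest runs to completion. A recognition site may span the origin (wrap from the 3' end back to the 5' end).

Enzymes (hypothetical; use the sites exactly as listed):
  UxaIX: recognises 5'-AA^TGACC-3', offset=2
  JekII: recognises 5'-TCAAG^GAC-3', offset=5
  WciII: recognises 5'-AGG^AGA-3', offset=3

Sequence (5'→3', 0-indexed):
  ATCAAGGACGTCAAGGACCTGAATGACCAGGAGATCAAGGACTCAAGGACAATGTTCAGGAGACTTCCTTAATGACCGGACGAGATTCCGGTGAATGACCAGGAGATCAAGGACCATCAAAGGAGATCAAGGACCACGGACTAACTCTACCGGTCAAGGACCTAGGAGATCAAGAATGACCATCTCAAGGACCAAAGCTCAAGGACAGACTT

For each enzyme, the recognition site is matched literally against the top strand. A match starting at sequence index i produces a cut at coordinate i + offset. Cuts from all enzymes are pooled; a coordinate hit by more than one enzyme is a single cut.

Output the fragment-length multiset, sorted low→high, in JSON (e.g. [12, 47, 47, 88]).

Per-enzyme occurrences:
  UxaIX (AATGACC, off=2): starts [21, 70, 93, 174] → cuts [23, 72, 95, 176]
  JekII (TCAAGGAC, off=5): starts [1, 10, 34, 42, 106, 126, 153, 184, 198] → cuts [6, 15, 39, 47, 111, 131, 158, 189, 203]
  WciII (AGGAGA, off=3): starts [28, 57, 100, 120, 163] → cuts [31, 60, 103, 123, 166]

Pooled cuts: [6, 15, 23, 31, 39, 47, 60, 72, 95, 103, 111, 123, 131, 158, 166, 176, 189, 203]

Fragment lengths:
  6→15: 9 bp
  15→23: 8 bp
  23→31: 8 bp
  31→39: 8 bp
  39→47: 8 bp
  47→60: 13 bp
  60→72: 12 bp
  72→95: 23 bp
  95→103: 8 bp
  103→111: 8 bp
  111→123: 12 bp
  123→131: 8 bp
  131→158: 27 bp
  158→166: 8 bp
  166→176: 10 bp
  176→189: 13 bp
  189→203: 14 bp
  203→6 (wrap): 212-203+6 = 15 bp

[8,8,8,8,8,8,8,8,9,10,12,12,13,13,14,15,23,27]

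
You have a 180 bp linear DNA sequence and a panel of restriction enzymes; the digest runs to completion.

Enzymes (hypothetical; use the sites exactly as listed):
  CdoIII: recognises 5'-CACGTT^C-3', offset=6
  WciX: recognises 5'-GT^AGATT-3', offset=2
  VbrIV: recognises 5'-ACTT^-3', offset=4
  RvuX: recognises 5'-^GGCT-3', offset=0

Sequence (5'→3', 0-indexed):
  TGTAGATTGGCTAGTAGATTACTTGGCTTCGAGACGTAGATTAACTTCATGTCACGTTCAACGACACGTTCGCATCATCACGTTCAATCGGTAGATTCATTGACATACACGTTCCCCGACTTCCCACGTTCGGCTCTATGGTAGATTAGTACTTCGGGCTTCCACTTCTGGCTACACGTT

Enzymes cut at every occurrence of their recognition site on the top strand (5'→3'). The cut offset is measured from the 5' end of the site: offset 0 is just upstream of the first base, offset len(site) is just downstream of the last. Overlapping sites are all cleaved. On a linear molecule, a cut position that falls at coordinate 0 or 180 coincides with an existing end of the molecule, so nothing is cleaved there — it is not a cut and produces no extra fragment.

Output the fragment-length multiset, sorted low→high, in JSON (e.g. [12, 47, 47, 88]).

[1,2,2,3,5,7,8,8,9,9,10,11,11,11,11,12,12,13,14,21]

Per-enzyme occurrences:
  CdoIII CACGTTC/6: at [52, 64, 78, 107, 124] ⇒ [58, 70, 84, 113, 130]
  WciX GTAGATT/2: at [1, 13, 35, 90, 140] ⇒ [3, 15, 37, 92, 142]
  VbrIV ACTT/4: at [20, 43, 118, 150, 163] ⇒ [24, 47, 122, 154, 167]
  RvuX GGCT/0: at [8, 24, 131, 156, 169] ⇒ [8, 24, 131, 156, 169]

Pooled cuts: [3, 8, 15, 24, 37, 47, 58, 70, 84, 92, 113, 122, 130, 131, 142, 154, 156, 167, 169]

Fragment lengths:
  [0,3): 3 bp
  [3,8): 5 bp
  [8,15): 7 bp
  [15,24): 9 bp
  [24,37): 13 bp
  [37,47): 10 bp
  [47,58): 11 bp
  [58,70): 12 bp
  [70,84): 14 bp
  [84,92): 8 bp
  [92,113): 21 bp
  [113,122): 9 bp
  [122,130): 8 bp
  [130,131): 1 bp
  [131,142): 11 bp
  [142,154): 12 bp
  [154,156): 2 bp
  [156,167): 11 bp
  [167,169): 2 bp
  [169,180): 11 bp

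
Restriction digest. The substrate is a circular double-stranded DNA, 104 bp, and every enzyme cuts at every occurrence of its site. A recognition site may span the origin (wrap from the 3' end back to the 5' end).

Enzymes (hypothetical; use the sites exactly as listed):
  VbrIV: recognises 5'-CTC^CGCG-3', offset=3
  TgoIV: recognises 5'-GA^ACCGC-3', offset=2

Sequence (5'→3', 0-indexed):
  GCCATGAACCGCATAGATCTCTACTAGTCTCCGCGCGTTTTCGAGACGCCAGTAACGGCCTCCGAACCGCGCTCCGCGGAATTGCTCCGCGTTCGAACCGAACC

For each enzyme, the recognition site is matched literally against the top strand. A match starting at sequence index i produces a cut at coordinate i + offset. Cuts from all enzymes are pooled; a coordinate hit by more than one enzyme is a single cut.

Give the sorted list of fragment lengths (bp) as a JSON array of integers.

Scan for sites:
  VbrIV (CTCCGCG, off=3): starts [28, 71, 84] → cuts [31, 74, 87]
  TgoIV (GAACCGC, off=2): starts [5, 63, 99] → cuts [7, 65, 101]

All cut coordinates (distinct, sorted): [7, 31, 65, 74, 87, 101]

Fragments:
  7→31: 24 bp
  31→65: 34 bp
  65→74: 9 bp
  74→87: 13 bp
  87→101: 14 bp
  101→7 (wrap): 104-101+7 = 10 bp

[9,10,13,14,24,34]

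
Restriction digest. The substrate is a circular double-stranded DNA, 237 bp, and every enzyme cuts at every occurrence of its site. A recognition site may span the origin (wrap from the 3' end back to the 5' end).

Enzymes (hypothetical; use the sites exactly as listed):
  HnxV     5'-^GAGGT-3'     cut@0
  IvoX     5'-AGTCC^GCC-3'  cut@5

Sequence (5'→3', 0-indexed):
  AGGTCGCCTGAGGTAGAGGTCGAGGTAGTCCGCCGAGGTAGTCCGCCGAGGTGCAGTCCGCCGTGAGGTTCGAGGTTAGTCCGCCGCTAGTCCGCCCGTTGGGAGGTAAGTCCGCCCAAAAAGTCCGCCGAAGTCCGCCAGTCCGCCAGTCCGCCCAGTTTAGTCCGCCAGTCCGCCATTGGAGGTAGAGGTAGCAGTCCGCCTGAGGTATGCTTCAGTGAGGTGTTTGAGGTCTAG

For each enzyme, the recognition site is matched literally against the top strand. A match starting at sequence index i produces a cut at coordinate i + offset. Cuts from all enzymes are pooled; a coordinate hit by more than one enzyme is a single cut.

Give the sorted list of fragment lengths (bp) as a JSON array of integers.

[3,3,4,5,6,6,6,7,7,8,8,8,8,9,9,10,10,10,10,11,11,11,12,13,13,14,15]

Per-enzyme occurrences:
  HnxV GAGGT/0: at [9, 15, 21, 34, 47, 64, 71, 102, 181, 187, 204, 219, 228, 236] ⇒ [9, 15, 21, 34, 47, 64, 71, 102, 181, 187, 204, 219, 228, 236]
  IvoX AGTCCGCC/5: at [26, 39, 54, 77, 88, 108, 121, 131, 139, 147, 161, 169, 195] ⇒ [31, 44, 59, 82, 93, 113, 126, 136, 144, 152, 166, 174, 200]

All cut coordinates (distinct, sorted): [9, 15, 21, 31, 34, 44, 47, 59, 64, 71, 82, 93, 102, 113, 126, 136, 144, 152, 166, 174, 181, 187, 200, 204, 219, 228, 236]

Fragment lengths:
  9→15: 6 bp
  15→21: 6 bp
  21→31: 10 bp
  31→34: 3 bp
  34→44: 10 bp
  44→47: 3 bp
  47→59: 12 bp
  59→64: 5 bp
  64→71: 7 bp
  71→82: 11 bp
  82→93: 11 bp
  93→102: 9 bp
  102→113: 11 bp
  113→126: 13 bp
  126→136: 10 bp
  136→144: 8 bp
  144→152: 8 bp
  152→166: 14 bp
  166→174: 8 bp
  174→181: 7 bp
  181→187: 6 bp
  187→200: 13 bp
  200→204: 4 bp
  204→219: 15 bp
  219→228: 9 bp
  228→236: 8 bp
  236→9 (wrap): 237-236+9 = 10 bp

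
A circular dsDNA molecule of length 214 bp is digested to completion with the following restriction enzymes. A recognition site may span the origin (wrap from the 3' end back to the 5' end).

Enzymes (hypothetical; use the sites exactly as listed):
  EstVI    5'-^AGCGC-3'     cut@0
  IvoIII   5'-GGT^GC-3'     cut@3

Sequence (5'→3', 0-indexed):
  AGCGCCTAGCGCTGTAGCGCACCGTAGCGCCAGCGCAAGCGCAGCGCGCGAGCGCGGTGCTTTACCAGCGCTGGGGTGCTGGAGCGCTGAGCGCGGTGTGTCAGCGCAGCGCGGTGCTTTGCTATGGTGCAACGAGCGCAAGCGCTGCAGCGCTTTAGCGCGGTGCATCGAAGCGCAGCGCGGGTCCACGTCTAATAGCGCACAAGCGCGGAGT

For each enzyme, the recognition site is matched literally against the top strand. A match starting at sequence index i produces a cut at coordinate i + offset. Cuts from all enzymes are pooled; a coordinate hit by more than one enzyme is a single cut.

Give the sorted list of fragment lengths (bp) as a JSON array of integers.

[5,5,5,5,6,6,6,6,7,7,7,8,8,8,8,8,8,8,8,8,10,10,11,13,13,20]

Per-enzyme occurrences:
  EstVI (AGCGC, off=0): starts [0, 7, 15, 25, 31, 37, 42, 50, 66, 82, 89, 102, 107, 134, 140, 148, 156, 171, 176, 196, 204] → cuts [0, 7, 15, 25, 31, 37, 42, 50, 66, 82, 89, 102, 107, 134, 140, 148, 156, 171, 176, 196, 204]
  IvoIII (GGTGC, off=3): starts [55, 74, 112, 125, 161] → cuts [58, 77, 115, 128, 164]

Pooled cuts: [0, 7, 15, 25, 31, 37, 42, 50, 58, 66, 77, 82, 89, 102, 107, 115, 128, 134, 140, 148, 156, 164, 171, 176, 196, 204]

Fragment lengths:
  0→7: 7 bp
  7→15: 8 bp
  15→25: 10 bp
  25→31: 6 bp
  31→37: 6 bp
  37→42: 5 bp
  42→50: 8 bp
  50→58: 8 bp
  58→66: 8 bp
  66→77: 11 bp
  77→82: 5 bp
  82→89: 7 bp
  89→102: 13 bp
  102→107: 5 bp
  107→115: 8 bp
  115→128: 13 bp
  128→134: 6 bp
  134→140: 6 bp
  140→148: 8 bp
  148→156: 8 bp
  156→164: 8 bp
  164→171: 7 bp
  171→176: 5 bp
  176→196: 20 bp
  196→204: 8 bp
  204→0 (wrap): 214-204+0 = 10 bp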